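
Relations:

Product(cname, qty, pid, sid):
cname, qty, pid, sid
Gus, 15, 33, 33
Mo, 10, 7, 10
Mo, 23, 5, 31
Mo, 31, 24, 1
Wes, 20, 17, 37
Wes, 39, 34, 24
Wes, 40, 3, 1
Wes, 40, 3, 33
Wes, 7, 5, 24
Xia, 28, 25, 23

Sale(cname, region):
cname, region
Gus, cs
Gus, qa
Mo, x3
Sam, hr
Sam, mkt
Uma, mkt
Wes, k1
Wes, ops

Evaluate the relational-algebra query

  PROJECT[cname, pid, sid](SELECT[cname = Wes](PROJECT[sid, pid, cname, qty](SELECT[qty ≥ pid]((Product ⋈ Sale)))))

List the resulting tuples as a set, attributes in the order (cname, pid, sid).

Joining Product and Sale on cname yields {(Gus, 15, 33, 33, cs), (Gus, 15, 33, 33, qa), (Mo, 10, 7, 10, x3), (Mo, 23, 5, 31, x3), (Mo, 31, 24, 1, x3), (Wes, 20, 17, 37, k1), (Wes, 20, 17, 37, ops), (Wes, 39, 34, 24, k1), (Wes, 39, 34, 24, ops), (Wes, 40, 3, 1, k1), (Wes, 40, 3, 1, ops), (Wes, 40, 3, 33, k1), (Wes, 40, 3, 33, ops), (Wes, 7, 5, 24, k1), (Wes, 7, 5, 24, ops)}.
Apply σ_{qty ≥ pid}; surviving tuples: {(Mo, 10, 7, 10, x3), (Mo, 23, 5, 31, x3), (Mo, 31, 24, 1, x3), (Wes, 20, 17, 37, k1), (Wes, 20, 17, 37, ops), (Wes, 39, 34, 24, k1), (Wes, 39, 34, 24, ops), (Wes, 40, 3, 1, k1), (Wes, 40, 3, 1, ops), (Wes, 40, 3, 33, k1), (Wes, 40, 3, 33, ops), (Wes, 7, 5, 24, k1), (Wes, 7, 5, 24, ops)}
Keep only column(s) sid, pid, cname, qty (5 duplicate(s) eliminated): {(1, 24, Mo, 31), (1, 3, Wes, 40), (10, 7, Mo, 10), (24, 34, Wes, 39), (24, 5, Wes, 7), (31, 5, Mo, 23), (33, 3, Wes, 40), (37, 17, Wes, 20)}
Apply σ_{cname = Wes}; surviving tuples: {(1, 3, Wes, 40), (24, 34, Wes, 39), (24, 5, Wes, 7), (33, 3, Wes, 40), (37, 17, Wes, 20)}
Keep only column(s) cname, pid, sid: {(Wes, 17, 37), (Wes, 3, 1), (Wes, 3, 33), (Wes, 34, 24), (Wes, 5, 24)}

{(Wes, 17, 37), (Wes, 3, 1), (Wes, 3, 33), (Wes, 34, 24), (Wes, 5, 24)}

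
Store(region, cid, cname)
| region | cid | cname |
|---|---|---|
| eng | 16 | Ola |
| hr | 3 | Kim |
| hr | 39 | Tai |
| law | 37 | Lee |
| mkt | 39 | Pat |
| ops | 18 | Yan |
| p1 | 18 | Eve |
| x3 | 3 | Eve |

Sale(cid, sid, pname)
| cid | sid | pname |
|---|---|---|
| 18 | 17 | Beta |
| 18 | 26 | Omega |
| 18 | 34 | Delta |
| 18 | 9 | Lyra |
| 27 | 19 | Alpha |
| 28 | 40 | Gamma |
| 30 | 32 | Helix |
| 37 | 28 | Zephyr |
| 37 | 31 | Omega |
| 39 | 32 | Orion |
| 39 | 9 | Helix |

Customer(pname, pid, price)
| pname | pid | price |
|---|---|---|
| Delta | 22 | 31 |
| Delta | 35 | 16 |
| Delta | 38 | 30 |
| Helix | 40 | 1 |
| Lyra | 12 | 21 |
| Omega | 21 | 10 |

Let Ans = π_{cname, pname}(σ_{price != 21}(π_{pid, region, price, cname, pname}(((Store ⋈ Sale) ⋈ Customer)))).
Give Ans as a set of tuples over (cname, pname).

{(Eve, Delta), (Eve, Omega), (Lee, Omega), (Pat, Helix), (Tai, Helix), (Yan, Delta), (Yan, Omega)}

Store ⋈ Sale (natural join on cid): {(hr, 39, Tai, 32, Orion), (hr, 39, Tai, 9, Helix), (law, 37, Lee, 28, Zephyr), (law, 37, Lee, 31, Omega), (mkt, 39, Pat, 32, Orion), (mkt, 39, Pat, 9, Helix), (ops, 18, Yan, 17, Beta), (ops, 18, Yan, 26, Omega), (ops, 18, Yan, 34, Delta), (ops, 18, Yan, 9, Lyra), (p1, 18, Eve, 17, Beta), (p1, 18, Eve, 26, Omega), (p1, 18, Eve, 34, Delta), (p1, 18, Eve, 9, Lyra)}
(Store ⋈ Sale) ⋈ Customer (natural join on pname): {(hr, 39, Tai, 9, Helix, 40, 1), (law, 37, Lee, 31, Omega, 21, 10), (mkt, 39, Pat, 9, Helix, 40, 1), (ops, 18, Yan, 26, Omega, 21, 10), (ops, 18, Yan, 34, Delta, 22, 31), (ops, 18, Yan, 34, Delta, 35, 16), (ops, 18, Yan, 34, Delta, 38, 30), (ops, 18, Yan, 9, Lyra, 12, 21), (p1, 18, Eve, 26, Omega, 21, 10), (p1, 18, Eve, 34, Delta, 22, 31), (p1, 18, Eve, 34, Delta, 35, 16), (p1, 18, Eve, 34, Delta, 38, 30), (p1, 18, Eve, 9, Lyra, 12, 21)}
Keep only column(s) pid, region, price, cname, pname: {(12, ops, 21, Yan, Lyra), (12, p1, 21, Eve, Lyra), (21, law, 10, Lee, Omega), (21, ops, 10, Yan, Omega), (21, p1, 10, Eve, Omega), (22, ops, 31, Yan, Delta), (22, p1, 31, Eve, Delta), (35, ops, 16, Yan, Delta), (35, p1, 16, Eve, Delta), (38, ops, 30, Yan, Delta), (38, p1, 30, Eve, Delta), (40, hr, 1, Tai, Helix), (40, mkt, 1, Pat, Helix)}
σ[price != 21]: keep tuples satisfying price != 21 → {(21, law, 10, Lee, Omega), (21, ops, 10, Yan, Omega), (21, p1, 10, Eve, Omega), (22, ops, 31, Yan, Delta), (22, p1, 31, Eve, Delta), (35, ops, 16, Yan, Delta), (35, p1, 16, Eve, Delta), (38, ops, 30, Yan, Delta), (38, p1, 30, Eve, Delta), (40, hr, 1, Tai, Helix), (40, mkt, 1, Pat, Helix)}
Keep only column(s) cname, pname (4 duplicate(s) eliminated): {(Eve, Delta), (Eve, Omega), (Lee, Omega), (Pat, Helix), (Tai, Helix), (Yan, Delta), (Yan, Omega)}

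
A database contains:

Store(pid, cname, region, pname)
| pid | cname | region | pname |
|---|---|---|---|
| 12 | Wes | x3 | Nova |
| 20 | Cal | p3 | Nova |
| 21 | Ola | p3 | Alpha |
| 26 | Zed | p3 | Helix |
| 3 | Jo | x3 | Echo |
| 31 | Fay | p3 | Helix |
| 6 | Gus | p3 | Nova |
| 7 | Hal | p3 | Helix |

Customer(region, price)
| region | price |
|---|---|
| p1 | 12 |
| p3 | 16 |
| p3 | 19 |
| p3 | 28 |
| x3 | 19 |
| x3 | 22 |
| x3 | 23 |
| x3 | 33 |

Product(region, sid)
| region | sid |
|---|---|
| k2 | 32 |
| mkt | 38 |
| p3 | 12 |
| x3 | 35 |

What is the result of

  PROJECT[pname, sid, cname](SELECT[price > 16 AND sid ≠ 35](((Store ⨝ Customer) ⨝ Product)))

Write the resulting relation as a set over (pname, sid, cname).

{(Alpha, 12, Ola), (Helix, 12, Fay), (Helix, 12, Hal), (Helix, 12, Zed), (Nova, 12, Cal), (Nova, 12, Gus)}

Store ⋈ Customer (natural join on region): {(12, Wes, x3, Nova, 19), (12, Wes, x3, Nova, 22), (12, Wes, x3, Nova, 23), (12, Wes, x3, Nova, 33), (20, Cal, p3, Nova, 16), (20, Cal, p3, Nova, 19), (20, Cal, p3, Nova, 28), (21, Ola, p3, Alpha, 16), (21, Ola, p3, Alpha, 19), (21, Ola, p3, Alpha, 28), (26, Zed, p3, Helix, 16), (26, Zed, p3, Helix, 19), (26, Zed, p3, Helix, 28), (3, Jo, x3, Echo, 19), (3, Jo, x3, Echo, 22), (3, Jo, x3, Echo, 23), (3, Jo, x3, Echo, 33), (31, Fay, p3, Helix, 16), (31, Fay, p3, Helix, 19), (31, Fay, p3, Helix, 28), (6, Gus, p3, Nova, 16), (6, Gus, p3, Nova, 19), (6, Gus, p3, Nova, 28), (7, Hal, p3, Helix, 16), (7, Hal, p3, Helix, 19), (7, Hal, p3, Helix, 28)}
(Store ⨝ Customer) ⋈ Product (natural join on region): {(12, Wes, x3, Nova, 19, 35), (12, Wes, x3, Nova, 22, 35), (12, Wes, x3, Nova, 23, 35), (12, Wes, x3, Nova, 33, 35), (20, Cal, p3, Nova, 16, 12), (20, Cal, p3, Nova, 19, 12), (20, Cal, p3, Nova, 28, 12), (21, Ola, p3, Alpha, 16, 12), (21, Ola, p3, Alpha, 19, 12), (21, Ola, p3, Alpha, 28, 12), (26, Zed, p3, Helix, 16, 12), (26, Zed, p3, Helix, 19, 12), (26, Zed, p3, Helix, 28, 12), (3, Jo, x3, Echo, 19, 35), (3, Jo, x3, Echo, 22, 35), (3, Jo, x3, Echo, 23, 35), (3, Jo, x3, Echo, 33, 35), (31, Fay, p3, Helix, 16, 12), (31, Fay, p3, Helix, 19, 12), (31, Fay, p3, Helix, 28, 12), (6, Gus, p3, Nova, 16, 12), (6, Gus, p3, Nova, 19, 12), (6, Gus, p3, Nova, 28, 12), (7, Hal, p3, Helix, 16, 12), (7, Hal, p3, Helix, 19, 12), (7, Hal, p3, Helix, 28, 12)}
σ[price > 16 AND sid ≠ 35]: keep tuples satisfying price > 16 AND sid ≠ 35 → {(20, Cal, p3, Nova, 19, 12), (20, Cal, p3, Nova, 28, 12), (21, Ola, p3, Alpha, 19, 12), (21, Ola, p3, Alpha, 28, 12), (26, Zed, p3, Helix, 19, 12), (26, Zed, p3, Helix, 28, 12), (31, Fay, p3, Helix, 19, 12), (31, Fay, p3, Helix, 28, 12), (6, Gus, p3, Nova, 19, 12), (6, Gus, p3, Nova, 28, 12), (7, Hal, p3, Helix, 19, 12), (7, Hal, p3, Helix, 28, 12)}
Projecting to pname, sid, cname (6 duplicate(s) eliminated): {(Alpha, 12, Ola), (Helix, 12, Fay), (Helix, 12, Hal), (Helix, 12, Zed), (Nova, 12, Cal), (Nova, 12, Gus)}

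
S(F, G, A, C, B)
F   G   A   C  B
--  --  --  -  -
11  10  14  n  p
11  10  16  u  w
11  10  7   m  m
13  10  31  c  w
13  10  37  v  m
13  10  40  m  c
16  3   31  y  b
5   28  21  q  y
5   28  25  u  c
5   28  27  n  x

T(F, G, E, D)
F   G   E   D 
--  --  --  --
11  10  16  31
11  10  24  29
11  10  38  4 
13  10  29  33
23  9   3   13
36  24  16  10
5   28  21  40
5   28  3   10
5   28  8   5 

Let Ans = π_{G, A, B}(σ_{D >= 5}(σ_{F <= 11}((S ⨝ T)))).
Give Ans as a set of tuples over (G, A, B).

{(10, 14, p), (10, 16, w), (10, 7, m), (28, 21, y), (28, 25, c), (28, 27, x)}

S ⋈ T (natural join on F, G): {(11, 10, 14, n, p, 16, 31), (11, 10, 14, n, p, 24, 29), (11, 10, 14, n, p, 38, 4), (11, 10, 16, u, w, 16, 31), (11, 10, 16, u, w, 24, 29), (11, 10, 16, u, w, 38, 4), (11, 10, 7, m, m, 16, 31), (11, 10, 7, m, m, 24, 29), (11, 10, 7, m, m, 38, 4), (13, 10, 31, c, w, 29, 33), (13, 10, 37, v, m, 29, 33), (13, 10, 40, m, c, 29, 33), (5, 28, 21, q, y, 21, 40), (5, 28, 21, q, y, 3, 10), (5, 28, 21, q, y, 8, 5), (5, 28, 25, u, c, 21, 40), (5, 28, 25, u, c, 3, 10), (5, 28, 25, u, c, 8, 5), (5, 28, 27, n, x, 21, 40), (5, 28, 27, n, x, 3, 10), (5, 28, 27, n, x, 8, 5)}
Selection F <= 11: {(11, 10, 14, n, p, 16, 31), (11, 10, 14, n, p, 24, 29), (11, 10, 14, n, p, 38, 4), (11, 10, 16, u, w, 16, 31), (11, 10, 16, u, w, 24, 29), (11, 10, 16, u, w, 38, 4), (11, 10, 7, m, m, 16, 31), (11, 10, 7, m, m, 24, 29), (11, 10, 7, m, m, 38, 4), (5, 28, 21, q, y, 21, 40), (5, 28, 21, q, y, 3, 10), (5, 28, 21, q, y, 8, 5), (5, 28, 25, u, c, 21, 40), (5, 28, 25, u, c, 3, 10), (5, 28, 25, u, c, 8, 5), (5, 28, 27, n, x, 21, 40), (5, 28, 27, n, x, 3, 10), (5, 28, 27, n, x, 8, 5)}
Selection D >= 5: {(11, 10, 14, n, p, 16, 31), (11, 10, 14, n, p, 24, 29), (11, 10, 16, u, w, 16, 31), (11, 10, 16, u, w, 24, 29), (11, 10, 7, m, m, 16, 31), (11, 10, 7, m, m, 24, 29), (5, 28, 21, q, y, 21, 40), (5, 28, 21, q, y, 3, 10), (5, 28, 21, q, y, 8, 5), (5, 28, 25, u, c, 21, 40), (5, 28, 25, u, c, 3, 10), (5, 28, 25, u, c, 8, 5), (5, 28, 27, n, x, 21, 40), (5, 28, 27, n, x, 3, 10), (5, 28, 27, n, x, 8, 5)}
Keep only column(s) G, A, B (9 duplicate(s) eliminated): {(10, 14, p), (10, 16, w), (10, 7, m), (28, 21, y), (28, 25, c), (28, 27, x)}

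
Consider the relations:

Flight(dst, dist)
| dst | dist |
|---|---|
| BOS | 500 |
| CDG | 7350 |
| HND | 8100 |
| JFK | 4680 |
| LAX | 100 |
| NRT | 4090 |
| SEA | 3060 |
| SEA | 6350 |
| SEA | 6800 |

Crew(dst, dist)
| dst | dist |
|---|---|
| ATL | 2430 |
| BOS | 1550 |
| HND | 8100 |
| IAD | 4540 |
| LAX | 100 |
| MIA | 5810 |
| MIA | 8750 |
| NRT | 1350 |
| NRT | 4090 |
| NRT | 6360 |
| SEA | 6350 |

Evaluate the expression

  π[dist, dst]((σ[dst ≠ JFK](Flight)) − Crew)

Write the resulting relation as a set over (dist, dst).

{(3060, SEA), (500, BOS), (6800, SEA), (7350, CDG)}

Filtering on dst ≠ JFK leaves {(BOS, 500), (CDG, 7350), (HND, 8100), (LAX, 100), (NRT, 4090), (SEA, 3060), (SEA, 6350), (SEA, 6800)}.
Difference: {(BOS, 500), (CDG, 7350), (HND, 8100), (LAX, 100), (NRT, 4090), (SEA, 3060), (SEA, 6350), (SEA, 6800)} with {(ATL, 2430), (BOS, 1550), (HND, 8100), (IAD, 4540), (LAX, 100), (MIA, 5810), (MIA, 8750), (NRT, 1350), (NRT, 4090), (NRT, 6360), (SEA, 6350)} → {(BOS, 500), (CDG, 7350), (SEA, 3060), (SEA, 6800)}
Projecting to dist, dst: {(3060, SEA), (500, BOS), (6800, SEA), (7350, CDG)}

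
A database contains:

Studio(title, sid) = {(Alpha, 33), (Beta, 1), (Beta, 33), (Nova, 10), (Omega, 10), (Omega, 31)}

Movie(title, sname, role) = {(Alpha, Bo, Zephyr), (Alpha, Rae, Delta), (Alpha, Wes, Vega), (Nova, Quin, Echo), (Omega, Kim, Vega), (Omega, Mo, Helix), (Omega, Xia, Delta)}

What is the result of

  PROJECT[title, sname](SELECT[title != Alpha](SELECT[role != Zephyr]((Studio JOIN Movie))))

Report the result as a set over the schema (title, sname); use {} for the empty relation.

Joining Studio and Movie on title yields {(Alpha, 33, Bo, Zephyr), (Alpha, 33, Rae, Delta), (Alpha, 33, Wes, Vega), (Nova, 10, Quin, Echo), (Omega, 10, Kim, Vega), (Omega, 10, Mo, Helix), (Omega, 10, Xia, Delta), (Omega, 31, Kim, Vega), (Omega, 31, Mo, Helix), (Omega, 31, Xia, Delta)}.
Selection role != Zephyr: {(Alpha, 33, Rae, Delta), (Alpha, 33, Wes, Vega), (Nova, 10, Quin, Echo), (Omega, 10, Kim, Vega), (Omega, 10, Mo, Helix), (Omega, 10, Xia, Delta), (Omega, 31, Kim, Vega), (Omega, 31, Mo, Helix), (Omega, 31, Xia, Delta)}
Selection title != Alpha: {(Nova, 10, Quin, Echo), (Omega, 10, Kim, Vega), (Omega, 10, Mo, Helix), (Omega, 10, Xia, Delta), (Omega, 31, Kim, Vega), (Omega, 31, Mo, Helix), (Omega, 31, Xia, Delta)}
π[title, sname]: project onto (title, sname) (3 duplicate(s) eliminated) → {(Nova, Quin), (Omega, Kim), (Omega, Mo), (Omega, Xia)}

{(Nova, Quin), (Omega, Kim), (Omega, Mo), (Omega, Xia)}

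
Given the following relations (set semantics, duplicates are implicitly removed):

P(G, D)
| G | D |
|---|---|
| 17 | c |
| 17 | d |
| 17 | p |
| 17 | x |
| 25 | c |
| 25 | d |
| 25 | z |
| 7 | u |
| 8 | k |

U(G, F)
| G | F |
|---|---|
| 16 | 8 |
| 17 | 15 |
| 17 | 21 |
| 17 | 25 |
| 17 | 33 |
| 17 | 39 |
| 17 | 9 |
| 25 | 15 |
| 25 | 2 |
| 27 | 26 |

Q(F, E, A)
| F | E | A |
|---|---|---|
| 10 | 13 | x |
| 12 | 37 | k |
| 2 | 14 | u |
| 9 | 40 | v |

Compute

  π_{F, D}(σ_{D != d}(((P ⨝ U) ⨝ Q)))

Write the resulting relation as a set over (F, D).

Joining P and U on G yields {(17, c, 15), (17, c, 21), (17, c, 25), (17, c, 33), (17, c, 39), (17, c, 9), (17, d, 15), (17, d, 21), (17, d, 25), (17, d, 33), (17, d, 39), (17, d, 9), (17, p, 15), (17, p, 21), (17, p, 25), (17, p, 33), (17, p, 39), (17, p, 9), (17, x, 15), (17, x, 21), (17, x, 25), (17, x, 33), (17, x, 39), (17, x, 9), (25, c, 15), (25, c, 2), (25, d, 15), (25, d, 2), (25, z, 15), (25, z, 2)}.
Joining (P ⨝ U) and Q on F yields {(17, c, 9, 40, v), (17, d, 9, 40, v), (17, p, 9, 40, v), (17, x, 9, 40, v), (25, c, 2, 14, u), (25, d, 2, 14, u), (25, z, 2, 14, u)}.
Selection D != d: {(17, c, 9, 40, v), (17, p, 9, 40, v), (17, x, 9, 40, v), (25, c, 2, 14, u), (25, z, 2, 14, u)}
π[F, D]: project onto (F, D) → {(2, c), (2, z), (9, c), (9, p), (9, x)}

{(2, c), (2, z), (9, c), (9, p), (9, x)}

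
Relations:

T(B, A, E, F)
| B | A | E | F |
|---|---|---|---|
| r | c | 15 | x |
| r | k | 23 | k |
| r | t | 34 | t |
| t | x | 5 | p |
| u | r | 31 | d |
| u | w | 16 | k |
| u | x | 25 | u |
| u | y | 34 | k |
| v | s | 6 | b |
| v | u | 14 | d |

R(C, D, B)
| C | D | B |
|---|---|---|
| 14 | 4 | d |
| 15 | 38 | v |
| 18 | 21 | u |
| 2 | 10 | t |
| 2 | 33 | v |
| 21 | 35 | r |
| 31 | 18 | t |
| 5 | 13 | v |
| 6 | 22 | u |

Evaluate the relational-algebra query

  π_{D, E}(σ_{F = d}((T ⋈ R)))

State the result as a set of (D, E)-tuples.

{(13, 14), (21, 31), (22, 31), (33, 14), (38, 14)}

T ⋈ R (natural join on B): {(r, c, 15, x, 21, 35), (r, k, 23, k, 21, 35), (r, t, 34, t, 21, 35), (t, x, 5, p, 2, 10), (t, x, 5, p, 31, 18), (u, r, 31, d, 18, 21), (u, r, 31, d, 6, 22), (u, w, 16, k, 18, 21), (u, w, 16, k, 6, 22), (u, x, 25, u, 18, 21), (u, x, 25, u, 6, 22), (u, y, 34, k, 18, 21), (u, y, 34, k, 6, 22), (v, s, 6, b, 15, 38), (v, s, 6, b, 2, 33), (v, s, 6, b, 5, 13), (v, u, 14, d, 15, 38), (v, u, 14, d, 2, 33), (v, u, 14, d, 5, 13)}
Apply σ_{F = d}; surviving tuples: {(u, r, 31, d, 18, 21), (u, r, 31, d, 6, 22), (v, u, 14, d, 15, 38), (v, u, 14, d, 2, 33), (v, u, 14, d, 5, 13)}
π[D, E]: project onto (D, E) → {(13, 14), (21, 31), (22, 31), (33, 14), (38, 14)}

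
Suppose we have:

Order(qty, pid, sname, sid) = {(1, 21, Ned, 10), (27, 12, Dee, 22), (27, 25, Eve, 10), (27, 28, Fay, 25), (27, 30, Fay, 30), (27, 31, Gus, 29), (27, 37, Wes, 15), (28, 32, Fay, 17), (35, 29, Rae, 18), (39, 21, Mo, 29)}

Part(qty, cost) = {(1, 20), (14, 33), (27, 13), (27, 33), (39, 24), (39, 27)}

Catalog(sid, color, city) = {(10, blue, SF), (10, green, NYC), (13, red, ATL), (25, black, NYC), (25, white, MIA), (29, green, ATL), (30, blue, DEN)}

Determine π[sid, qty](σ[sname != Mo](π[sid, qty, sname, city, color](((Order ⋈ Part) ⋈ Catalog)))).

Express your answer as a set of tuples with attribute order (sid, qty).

Order ⋈ Part (natural join on qty): {(1, 21, Ned, 10, 20), (27, 12, Dee, 22, 13), (27, 12, Dee, 22, 33), (27, 25, Eve, 10, 13), (27, 25, Eve, 10, 33), (27, 28, Fay, 25, 13), (27, 28, Fay, 25, 33), (27, 30, Fay, 30, 13), (27, 30, Fay, 30, 33), (27, 31, Gus, 29, 13), (27, 31, Gus, 29, 33), (27, 37, Wes, 15, 13), (27, 37, Wes, 15, 33), (39, 21, Mo, 29, 24), (39, 21, Mo, 29, 27)}
(Order ⋈ Part) ⋈ Catalog (natural join on sid): {(1, 21, Ned, 10, 20, blue, SF), (1, 21, Ned, 10, 20, green, NYC), (27, 25, Eve, 10, 13, blue, SF), (27, 25, Eve, 10, 13, green, NYC), (27, 25, Eve, 10, 33, blue, SF), (27, 25, Eve, 10, 33, green, NYC), (27, 28, Fay, 25, 13, black, NYC), (27, 28, Fay, 25, 13, white, MIA), (27, 28, Fay, 25, 33, black, NYC), (27, 28, Fay, 25, 33, white, MIA), (27, 30, Fay, 30, 13, blue, DEN), (27, 30, Fay, 30, 33, blue, DEN), (27, 31, Gus, 29, 13, green, ATL), (27, 31, Gus, 29, 33, green, ATL), (39, 21, Mo, 29, 24, green, ATL), (39, 21, Mo, 29, 27, green, ATL)}
π[sid, qty, sname, city, color]: project onto (sid, qty, sname, city, color) (7 duplicate(s) eliminated) → {(10, 1, Ned, NYC, green), (10, 1, Ned, SF, blue), (10, 27, Eve, NYC, green), (10, 27, Eve, SF, blue), (25, 27, Fay, MIA, white), (25, 27, Fay, NYC, black), (29, 27, Gus, ATL, green), (29, 39, Mo, ATL, green), (30, 27, Fay, DEN, blue)}
Filtering on sname != Mo leaves {(10, 1, Ned, NYC, green), (10, 1, Ned, SF, blue), (10, 27, Eve, NYC, green), (10, 27, Eve, SF, blue), (25, 27, Fay, MIA, white), (25, 27, Fay, NYC, black), (29, 27, Gus, ATL, green), (30, 27, Fay, DEN, blue)}.
π[sid, qty]: project onto (sid, qty) (3 duplicate(s) eliminated) → {(10, 1), (10, 27), (25, 27), (29, 27), (30, 27)}

{(10, 1), (10, 27), (25, 27), (29, 27), (30, 27)}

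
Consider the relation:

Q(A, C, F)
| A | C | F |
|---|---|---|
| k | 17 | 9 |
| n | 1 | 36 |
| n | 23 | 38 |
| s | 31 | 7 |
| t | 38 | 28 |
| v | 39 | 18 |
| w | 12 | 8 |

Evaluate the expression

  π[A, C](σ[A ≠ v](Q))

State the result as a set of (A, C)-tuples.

σ[A ≠ v]: keep tuples satisfying A ≠ v → {(k, 17, 9), (n, 1, 36), (n, 23, 38), (s, 31, 7), (t, 38, 28), (w, 12, 8)}
Projecting to A, C: {(k, 17), (n, 1), (n, 23), (s, 31), (t, 38), (w, 12)}

{(k, 17), (n, 1), (n, 23), (s, 31), (t, 38), (w, 12)}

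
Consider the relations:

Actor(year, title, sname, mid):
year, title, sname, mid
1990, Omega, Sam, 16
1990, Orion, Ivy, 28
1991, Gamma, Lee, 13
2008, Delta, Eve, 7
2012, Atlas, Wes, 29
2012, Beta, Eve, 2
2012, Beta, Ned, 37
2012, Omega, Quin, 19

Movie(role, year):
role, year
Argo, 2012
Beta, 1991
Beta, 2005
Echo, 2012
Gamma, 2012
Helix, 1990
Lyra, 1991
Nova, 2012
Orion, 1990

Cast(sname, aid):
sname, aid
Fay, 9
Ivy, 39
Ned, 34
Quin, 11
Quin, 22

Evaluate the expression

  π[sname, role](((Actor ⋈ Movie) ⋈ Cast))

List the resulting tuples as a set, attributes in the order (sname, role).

{(Ivy, Helix), (Ivy, Orion), (Ned, Argo), (Ned, Echo), (Ned, Gamma), (Ned, Nova), (Quin, Argo), (Quin, Echo), (Quin, Gamma), (Quin, Nova)}

Joining Actor and Movie on year yields {(1990, Omega, Sam, 16, Helix), (1990, Omega, Sam, 16, Orion), (1990, Orion, Ivy, 28, Helix), (1990, Orion, Ivy, 28, Orion), (1991, Gamma, Lee, 13, Beta), (1991, Gamma, Lee, 13, Lyra), (2012, Atlas, Wes, 29, Argo), (2012, Atlas, Wes, 29, Echo), (2012, Atlas, Wes, 29, Gamma), (2012, Atlas, Wes, 29, Nova), (2012, Beta, Eve, 2, Argo), (2012, Beta, Eve, 2, Echo), (2012, Beta, Eve, 2, Gamma), (2012, Beta, Eve, 2, Nova), (2012, Beta, Ned, 37, Argo), (2012, Beta, Ned, 37, Echo), (2012, Beta, Ned, 37, Gamma), (2012, Beta, Ned, 37, Nova), (2012, Omega, Quin, 19, Argo), (2012, Omega, Quin, 19, Echo), (2012, Omega, Quin, 19, Gamma), (2012, Omega, Quin, 19, Nova)}.
Joining (Actor ⋈ Movie) and Cast on sname yields {(1990, Orion, Ivy, 28, Helix, 39), (1990, Orion, Ivy, 28, Orion, 39), (2012, Beta, Ned, 37, Argo, 34), (2012, Beta, Ned, 37, Echo, 34), (2012, Beta, Ned, 37, Gamma, 34), (2012, Beta, Ned, 37, Nova, 34), (2012, Omega, Quin, 19, Argo, 11), (2012, Omega, Quin, 19, Argo, 22), (2012, Omega, Quin, 19, Echo, 11), (2012, Omega, Quin, 19, Echo, 22), (2012, Omega, Quin, 19, Gamma, 11), (2012, Omega, Quin, 19, Gamma, 22), (2012, Omega, Quin, 19, Nova, 11), (2012, Omega, Quin, 19, Nova, 22)}.
π_{sname, role} gives {(Ivy, Helix), (Ivy, Orion), (Ned, Argo), (Ned, Echo), (Ned, Gamma), (Ned, Nova), (Quin, Argo), (Quin, Echo), (Quin, Gamma), (Quin, Nova)} (4 duplicate(s) eliminated).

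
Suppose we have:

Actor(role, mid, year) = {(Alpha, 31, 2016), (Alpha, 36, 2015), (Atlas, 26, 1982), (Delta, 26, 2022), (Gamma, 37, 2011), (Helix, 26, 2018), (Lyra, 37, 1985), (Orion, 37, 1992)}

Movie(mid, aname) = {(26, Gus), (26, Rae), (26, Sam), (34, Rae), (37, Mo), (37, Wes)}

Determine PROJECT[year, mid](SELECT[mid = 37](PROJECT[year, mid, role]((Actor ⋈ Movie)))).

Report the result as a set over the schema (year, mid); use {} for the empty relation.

{(1985, 37), (1992, 37), (2011, 37)}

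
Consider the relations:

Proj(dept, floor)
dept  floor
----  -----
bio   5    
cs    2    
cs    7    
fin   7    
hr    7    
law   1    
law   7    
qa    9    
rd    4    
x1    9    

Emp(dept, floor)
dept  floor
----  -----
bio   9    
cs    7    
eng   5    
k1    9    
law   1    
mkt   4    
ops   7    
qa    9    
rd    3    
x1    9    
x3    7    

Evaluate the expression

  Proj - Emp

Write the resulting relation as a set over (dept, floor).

{(bio, 5), (cs, 2), (fin, 7), (hr, 7), (law, 7), (rd, 4)}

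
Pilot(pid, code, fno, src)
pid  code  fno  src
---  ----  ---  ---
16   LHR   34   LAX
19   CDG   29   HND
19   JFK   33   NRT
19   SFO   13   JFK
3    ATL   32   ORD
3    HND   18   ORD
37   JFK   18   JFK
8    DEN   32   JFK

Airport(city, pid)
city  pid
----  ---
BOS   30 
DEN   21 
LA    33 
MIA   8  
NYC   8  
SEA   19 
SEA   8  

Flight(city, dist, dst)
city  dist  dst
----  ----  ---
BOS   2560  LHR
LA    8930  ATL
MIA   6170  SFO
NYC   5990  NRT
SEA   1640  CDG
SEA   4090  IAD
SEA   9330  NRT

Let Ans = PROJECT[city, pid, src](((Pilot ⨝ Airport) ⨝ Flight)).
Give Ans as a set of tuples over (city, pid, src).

{(MIA, 8, JFK), (NYC, 8, JFK), (SEA, 19, HND), (SEA, 19, JFK), (SEA, 19, NRT), (SEA, 8, JFK)}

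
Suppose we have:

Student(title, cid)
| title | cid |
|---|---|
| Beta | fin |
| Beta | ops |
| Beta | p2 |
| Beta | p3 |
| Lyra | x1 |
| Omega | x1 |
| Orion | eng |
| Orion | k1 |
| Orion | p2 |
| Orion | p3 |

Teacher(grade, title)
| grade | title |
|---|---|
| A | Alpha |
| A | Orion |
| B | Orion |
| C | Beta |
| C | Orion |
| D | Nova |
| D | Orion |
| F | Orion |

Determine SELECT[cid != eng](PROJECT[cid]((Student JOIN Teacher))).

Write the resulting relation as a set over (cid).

{fin, k1, ops, p2, p3}

Natural join on title: {(Beta, fin, C), (Beta, ops, C), (Beta, p2, C), (Beta, p3, C), (Orion, eng, A), (Orion, eng, B), (Orion, eng, C), (Orion, eng, D), (Orion, eng, F), (Orion, k1, A), (Orion, k1, B), (Orion, k1, C), (Orion, k1, D), (Orion, k1, F), (Orion, p2, A), (Orion, p2, B), (Orion, p2, C), (Orion, p2, D), (Orion, p2, F), (Orion, p3, A), (Orion, p3, B), (Orion, p3, C), (Orion, p3, D), (Orion, p3, F)}
π_{cid} gives {eng, fin, k1, ops, p2, p3} (18 duplicate(s) eliminated).
σ[cid != eng]: keep tuples satisfying cid != eng → {fin, k1, ops, p2, p3}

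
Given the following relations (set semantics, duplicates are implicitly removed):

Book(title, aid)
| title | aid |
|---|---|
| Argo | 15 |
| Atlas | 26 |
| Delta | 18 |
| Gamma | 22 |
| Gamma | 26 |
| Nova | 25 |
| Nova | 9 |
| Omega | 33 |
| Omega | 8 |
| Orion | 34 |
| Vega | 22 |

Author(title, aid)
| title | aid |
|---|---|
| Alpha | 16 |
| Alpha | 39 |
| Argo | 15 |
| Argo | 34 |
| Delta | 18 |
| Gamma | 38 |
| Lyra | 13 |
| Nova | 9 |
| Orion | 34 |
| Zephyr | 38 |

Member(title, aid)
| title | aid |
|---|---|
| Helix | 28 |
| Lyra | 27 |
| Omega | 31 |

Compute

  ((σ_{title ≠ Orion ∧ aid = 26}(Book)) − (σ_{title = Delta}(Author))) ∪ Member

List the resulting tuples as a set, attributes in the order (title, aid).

{(Atlas, 26), (Gamma, 26), (Helix, 28), (Lyra, 27), (Omega, 31)}

σ[title ≠ Orion ∧ aid = 26]: keep tuples satisfying title ≠ Orion ∧ aid = 26 → {(Atlas, 26), (Gamma, 26)}
σ[title = Delta]: keep tuples satisfying title = Delta → {(Delta, 18)}
Set difference of the two operands is {(Atlas, 26), (Gamma, 26)}.
Set union of the two operands is {(Atlas, 26), (Gamma, 26), (Helix, 28), (Lyra, 27), (Omega, 31)}.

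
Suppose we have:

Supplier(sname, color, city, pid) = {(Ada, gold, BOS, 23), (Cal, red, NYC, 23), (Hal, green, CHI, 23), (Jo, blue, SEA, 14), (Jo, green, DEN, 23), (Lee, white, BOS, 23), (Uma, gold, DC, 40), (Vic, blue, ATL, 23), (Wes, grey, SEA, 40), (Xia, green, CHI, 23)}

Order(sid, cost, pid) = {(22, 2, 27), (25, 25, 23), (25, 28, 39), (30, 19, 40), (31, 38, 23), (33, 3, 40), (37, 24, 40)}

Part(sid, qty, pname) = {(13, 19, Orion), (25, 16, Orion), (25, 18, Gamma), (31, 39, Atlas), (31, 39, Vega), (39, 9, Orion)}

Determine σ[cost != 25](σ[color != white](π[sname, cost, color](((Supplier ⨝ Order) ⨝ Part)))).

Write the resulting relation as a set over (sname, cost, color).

{(Ada, 38, gold), (Cal, 38, red), (Hal, 38, green), (Jo, 38, green), (Vic, 38, blue), (Xia, 38, green)}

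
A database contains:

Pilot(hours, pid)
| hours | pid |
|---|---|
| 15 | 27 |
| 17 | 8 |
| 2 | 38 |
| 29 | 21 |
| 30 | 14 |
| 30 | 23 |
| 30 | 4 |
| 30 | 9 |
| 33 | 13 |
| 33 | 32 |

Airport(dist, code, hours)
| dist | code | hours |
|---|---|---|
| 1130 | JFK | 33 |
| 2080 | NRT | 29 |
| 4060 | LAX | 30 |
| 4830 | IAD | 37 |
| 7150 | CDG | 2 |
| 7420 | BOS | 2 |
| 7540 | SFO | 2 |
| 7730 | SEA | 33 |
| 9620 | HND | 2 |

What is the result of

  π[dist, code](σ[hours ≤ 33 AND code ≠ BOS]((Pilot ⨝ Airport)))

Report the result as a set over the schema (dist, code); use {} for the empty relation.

{(1130, JFK), (2080, NRT), (4060, LAX), (7150, CDG), (7540, SFO), (7730, SEA), (9620, HND)}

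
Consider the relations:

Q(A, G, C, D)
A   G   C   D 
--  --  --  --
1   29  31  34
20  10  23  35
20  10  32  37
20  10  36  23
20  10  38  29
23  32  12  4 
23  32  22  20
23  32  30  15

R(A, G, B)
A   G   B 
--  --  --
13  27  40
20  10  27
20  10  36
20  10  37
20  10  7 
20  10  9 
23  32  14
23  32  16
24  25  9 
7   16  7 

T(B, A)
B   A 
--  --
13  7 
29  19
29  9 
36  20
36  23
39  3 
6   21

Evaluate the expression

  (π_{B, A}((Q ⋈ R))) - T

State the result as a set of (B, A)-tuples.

{(14, 23), (16, 23), (27, 20), (37, 20), (7, 20), (9, 20)}

Q ⋈ R (natural join on A, G): {(20, 10, 23, 35, 27), (20, 10, 23, 35, 36), (20, 10, 23, 35, 37), (20, 10, 23, 35, 7), (20, 10, 23, 35, 9), (20, 10, 32, 37, 27), (20, 10, 32, 37, 36), (20, 10, 32, 37, 37), (20, 10, 32, 37, 7), (20, 10, 32, 37, 9), (20, 10, 36, 23, 27), (20, 10, 36, 23, 36), (20, 10, 36, 23, 37), (20, 10, 36, 23, 7), (20, 10, 36, 23, 9), (20, 10, 38, 29, 27), (20, 10, 38, 29, 36), (20, 10, 38, 29, 37), (20, 10, 38, 29, 7), (20, 10, 38, 29, 9), (23, 32, 12, 4, 14), (23, 32, 12, 4, 16), (23, 32, 22, 20, 14), (23, 32, 22, 20, 16), (23, 32, 30, 15, 14), (23, 32, 30, 15, 16)}
π[B, A]: project onto (B, A) (19 duplicate(s) eliminated) → {(14, 23), (16, 23), (27, 20), (36, 20), (37, 20), (7, 20), (9, 20)}
Taking the difference: {(14, 23), (16, 23), (27, 20), (37, 20), (7, 20), (9, 20)}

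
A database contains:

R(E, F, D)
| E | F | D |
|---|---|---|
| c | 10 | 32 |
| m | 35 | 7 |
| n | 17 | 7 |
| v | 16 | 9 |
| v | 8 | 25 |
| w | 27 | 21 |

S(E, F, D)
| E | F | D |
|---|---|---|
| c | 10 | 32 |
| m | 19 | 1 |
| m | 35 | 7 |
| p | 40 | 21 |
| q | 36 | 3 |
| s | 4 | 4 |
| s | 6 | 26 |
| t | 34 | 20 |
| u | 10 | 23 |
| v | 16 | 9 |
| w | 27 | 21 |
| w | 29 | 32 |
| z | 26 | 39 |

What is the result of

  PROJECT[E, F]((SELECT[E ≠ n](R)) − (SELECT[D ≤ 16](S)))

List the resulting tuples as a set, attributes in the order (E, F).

{(c, 10), (v, 8), (w, 27)}

Apply σ_{E ≠ n}; surviving tuples: {(c, 10, 32), (m, 35, 7), (v, 16, 9), (v, 8, 25), (w, 27, 21)}
Apply σ_{D ≤ 16}; surviving tuples: {(m, 19, 1), (m, 35, 7), (q, 36, 3), (s, 4, 4), (v, 16, 9)}
Difference: {(c, 10, 32), (m, 35, 7), (v, 16, 9), (v, 8, 25), (w, 27, 21)} with {(m, 19, 1), (m, 35, 7), (q, 36, 3), (s, 4, 4), (v, 16, 9)} → {(c, 10, 32), (v, 8, 25), (w, 27, 21)}
π_{E, F} gives {(c, 10), (v, 8), (w, 27)}.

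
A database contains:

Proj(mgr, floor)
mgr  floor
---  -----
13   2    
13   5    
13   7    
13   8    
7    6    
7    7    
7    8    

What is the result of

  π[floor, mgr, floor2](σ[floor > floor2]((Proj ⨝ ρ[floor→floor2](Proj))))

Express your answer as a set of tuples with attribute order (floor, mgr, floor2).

ρ[floor→floor2]: schema becomes (mgr, floor2); tuples unchanged.
Natural join on mgr: {(13, 2, 2), (13, 2, 5), (13, 2, 7), (13, 2, 8), (13, 5, 2), (13, 5, 5), (13, 5, 7), (13, 5, 8), (13, 7, 2), (13, 7, 5), (13, 7, 7), (13, 7, 8), (13, 8, 2), (13, 8, 5), (13, 8, 7), (13, 8, 8), (7, 6, 6), (7, 6, 7), (7, 6, 8), (7, 7, 6), (7, 7, 7), (7, 7, 8), (7, 8, 6), (7, 8, 7), (7, 8, 8)}
Filtering on floor > floor2 leaves {(13, 5, 2), (13, 7, 2), (13, 7, 5), (13, 8, 2), (13, 8, 5), (13, 8, 7), (7, 7, 6), (7, 8, 6), (7, 8, 7)}.
π_{floor, mgr, floor2} gives {(5, 13, 2), (7, 13, 2), (7, 13, 5), (7, 7, 6), (8, 13, 2), (8, 13, 5), (8, 13, 7), (8, 7, 6), (8, 7, 7)}.

{(5, 13, 2), (7, 13, 2), (7, 13, 5), (7, 7, 6), (8, 13, 2), (8, 13, 5), (8, 13, 7), (8, 7, 6), (8, 7, 7)}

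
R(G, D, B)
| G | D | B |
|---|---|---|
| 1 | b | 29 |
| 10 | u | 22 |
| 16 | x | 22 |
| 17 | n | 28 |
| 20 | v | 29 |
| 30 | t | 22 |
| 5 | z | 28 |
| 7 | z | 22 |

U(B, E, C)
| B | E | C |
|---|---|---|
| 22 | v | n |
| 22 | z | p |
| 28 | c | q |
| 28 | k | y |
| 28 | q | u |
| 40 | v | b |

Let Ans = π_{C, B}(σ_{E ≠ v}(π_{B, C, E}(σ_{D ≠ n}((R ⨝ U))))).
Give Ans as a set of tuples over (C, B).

Natural join on B: {(10, u, 22, v, n), (10, u, 22, z, p), (16, x, 22, v, n), (16, x, 22, z, p), (17, n, 28, c, q), (17, n, 28, k, y), (17, n, 28, q, u), (30, t, 22, v, n), (30, t, 22, z, p), (5, z, 28, c, q), (5, z, 28, k, y), (5, z, 28, q, u), (7, z, 22, v, n), (7, z, 22, z, p)}
Filtering on D ≠ n leaves {(10, u, 22, v, n), (10, u, 22, z, p), (16, x, 22, v, n), (16, x, 22, z, p), (30, t, 22, v, n), (30, t, 22, z, p), (5, z, 28, c, q), (5, z, 28, k, y), (5, z, 28, q, u), (7, z, 22, v, n), (7, z, 22, z, p)}.
π_{B, C, E} gives {(22, n, v), (22, p, z), (28, q, c), (28, u, q), (28, y, k)} (6 duplicate(s) eliminated).
Filtering on E ≠ v leaves {(22, p, z), (28, q, c), (28, u, q), (28, y, k)}.
π_{C, B} gives {(p, 22), (q, 28), (u, 28), (y, 28)}.

{(p, 22), (q, 28), (u, 28), (y, 28)}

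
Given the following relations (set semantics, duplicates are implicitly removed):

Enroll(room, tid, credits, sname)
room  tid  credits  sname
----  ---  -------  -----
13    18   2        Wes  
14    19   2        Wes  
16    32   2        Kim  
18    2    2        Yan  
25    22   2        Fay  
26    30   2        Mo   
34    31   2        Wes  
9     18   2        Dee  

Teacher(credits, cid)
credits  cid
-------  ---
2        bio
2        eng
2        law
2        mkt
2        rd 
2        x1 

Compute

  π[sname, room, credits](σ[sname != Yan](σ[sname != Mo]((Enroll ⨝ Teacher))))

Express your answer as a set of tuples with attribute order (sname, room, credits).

Joining Enroll and Teacher on credits yields {(13, 18, 2, Wes, bio), (13, 18, 2, Wes, eng), (13, 18, 2, Wes, law), (13, 18, 2, Wes, mkt), (13, 18, 2, Wes, rd), (13, 18, 2, Wes, x1), (14, 19, 2, Wes, bio), (14, 19, 2, Wes, eng), (14, 19, 2, Wes, law), (14, 19, 2, Wes, mkt), (14, 19, 2, Wes, rd), (14, 19, 2, Wes, x1), (16, 32, 2, Kim, bio), (16, 32, 2, Kim, eng), (16, 32, 2, Kim, law), (16, 32, 2, Kim, mkt), (16, 32, 2, Kim, rd), (16, 32, 2, Kim, x1), (18, 2, 2, Yan, bio), (18, 2, 2, Yan, eng), (18, 2, 2, Yan, law), (18, 2, 2, Yan, mkt), (18, 2, 2, Yan, rd), (18, 2, 2, Yan, x1), (25, 22, 2, Fay, bio), (25, 22, 2, Fay, eng), (25, 22, 2, Fay, law), (25, 22, 2, Fay, mkt), (25, 22, 2, Fay, rd), (25, 22, 2, Fay, x1), (26, 30, 2, Mo, bio), (26, 30, 2, Mo, eng), (26, 30, 2, Mo, law), (26, 30, 2, Mo, mkt), (26, 30, 2, Mo, rd), (26, 30, 2, Mo, x1), (34, 31, 2, Wes, bio), (34, 31, 2, Wes, eng), (34, 31, 2, Wes, law), (34, 31, 2, Wes, mkt), (34, 31, 2, Wes, rd), (34, 31, 2, Wes, x1), (9, 18, 2, Dee, bio), (9, 18, 2, Dee, eng), (9, 18, 2, Dee, law), (9, 18, 2, Dee, mkt), (9, 18, 2, Dee, rd), (9, 18, 2, Dee, x1)}.
σ[sname != Mo]: keep tuples satisfying sname != Mo → {(13, 18, 2, Wes, bio), (13, 18, 2, Wes, eng), (13, 18, 2, Wes, law), (13, 18, 2, Wes, mkt), (13, 18, 2, Wes, rd), (13, 18, 2, Wes, x1), (14, 19, 2, Wes, bio), (14, 19, 2, Wes, eng), (14, 19, 2, Wes, law), (14, 19, 2, Wes, mkt), (14, 19, 2, Wes, rd), (14, 19, 2, Wes, x1), (16, 32, 2, Kim, bio), (16, 32, 2, Kim, eng), (16, 32, 2, Kim, law), (16, 32, 2, Kim, mkt), (16, 32, 2, Kim, rd), (16, 32, 2, Kim, x1), (18, 2, 2, Yan, bio), (18, 2, 2, Yan, eng), (18, 2, 2, Yan, law), (18, 2, 2, Yan, mkt), (18, 2, 2, Yan, rd), (18, 2, 2, Yan, x1), (25, 22, 2, Fay, bio), (25, 22, 2, Fay, eng), (25, 22, 2, Fay, law), (25, 22, 2, Fay, mkt), (25, 22, 2, Fay, rd), (25, 22, 2, Fay, x1), (34, 31, 2, Wes, bio), (34, 31, 2, Wes, eng), (34, 31, 2, Wes, law), (34, 31, 2, Wes, mkt), (34, 31, 2, Wes, rd), (34, 31, 2, Wes, x1), (9, 18, 2, Dee, bio), (9, 18, 2, Dee, eng), (9, 18, 2, Dee, law), (9, 18, 2, Dee, mkt), (9, 18, 2, Dee, rd), (9, 18, 2, Dee, x1)}
σ[sname != Yan]: keep tuples satisfying sname != Yan → {(13, 18, 2, Wes, bio), (13, 18, 2, Wes, eng), (13, 18, 2, Wes, law), (13, 18, 2, Wes, mkt), (13, 18, 2, Wes, rd), (13, 18, 2, Wes, x1), (14, 19, 2, Wes, bio), (14, 19, 2, Wes, eng), (14, 19, 2, Wes, law), (14, 19, 2, Wes, mkt), (14, 19, 2, Wes, rd), (14, 19, 2, Wes, x1), (16, 32, 2, Kim, bio), (16, 32, 2, Kim, eng), (16, 32, 2, Kim, law), (16, 32, 2, Kim, mkt), (16, 32, 2, Kim, rd), (16, 32, 2, Kim, x1), (25, 22, 2, Fay, bio), (25, 22, 2, Fay, eng), (25, 22, 2, Fay, law), (25, 22, 2, Fay, mkt), (25, 22, 2, Fay, rd), (25, 22, 2, Fay, x1), (34, 31, 2, Wes, bio), (34, 31, 2, Wes, eng), (34, 31, 2, Wes, law), (34, 31, 2, Wes, mkt), (34, 31, 2, Wes, rd), (34, 31, 2, Wes, x1), (9, 18, 2, Dee, bio), (9, 18, 2, Dee, eng), (9, 18, 2, Dee, law), (9, 18, 2, Dee, mkt), (9, 18, 2, Dee, rd), (9, 18, 2, Dee, x1)}
Projecting to sname, room, credits (30 duplicate(s) eliminated): {(Dee, 9, 2), (Fay, 25, 2), (Kim, 16, 2), (Wes, 13, 2), (Wes, 14, 2), (Wes, 34, 2)}

{(Dee, 9, 2), (Fay, 25, 2), (Kim, 16, 2), (Wes, 13, 2), (Wes, 14, 2), (Wes, 34, 2)}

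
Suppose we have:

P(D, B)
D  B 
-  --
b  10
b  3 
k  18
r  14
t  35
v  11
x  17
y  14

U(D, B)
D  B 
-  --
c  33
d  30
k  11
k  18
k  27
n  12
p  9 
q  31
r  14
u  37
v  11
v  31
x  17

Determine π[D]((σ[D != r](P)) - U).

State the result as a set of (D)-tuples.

σ[D != r]: keep tuples satisfying D != r → {(b, 10), (b, 3), (k, 18), (t, 35), (v, 11), (x, 17), (y, 14)}
Taking the difference: {(b, 10), (b, 3), (t, 35), (y, 14)}
Projecting to D (1 duplicate(s) eliminated): {b, t, y}

{b, t, y}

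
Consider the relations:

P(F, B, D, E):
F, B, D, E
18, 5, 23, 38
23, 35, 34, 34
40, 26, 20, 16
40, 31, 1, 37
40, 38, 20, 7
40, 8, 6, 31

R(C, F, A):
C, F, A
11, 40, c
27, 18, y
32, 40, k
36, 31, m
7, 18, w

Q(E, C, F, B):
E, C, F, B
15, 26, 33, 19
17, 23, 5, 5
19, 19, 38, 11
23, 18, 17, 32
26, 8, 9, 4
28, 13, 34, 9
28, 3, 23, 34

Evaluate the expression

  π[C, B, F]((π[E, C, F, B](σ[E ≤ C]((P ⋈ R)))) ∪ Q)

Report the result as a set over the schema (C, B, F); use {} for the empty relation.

Joining P and R on F yields {(18, 5, 23, 38, 27, y), (18, 5, 23, 38, 7, w), (40, 26, 20, 16, 11, c), (40, 26, 20, 16, 32, k), (40, 31, 1, 37, 11, c), (40, 31, 1, 37, 32, k), (40, 38, 20, 7, 11, c), (40, 38, 20, 7, 32, k), (40, 8, 6, 31, 11, c), (40, 8, 6, 31, 32, k)}.
Selection E ≤ C: {(40, 26, 20, 16, 32, k), (40, 38, 20, 7, 11, c), (40, 38, 20, 7, 32, k), (40, 8, 6, 31, 32, k)}
Projecting to E, C, F, B: {(16, 32, 40, 26), (31, 32, 40, 8), (7, 11, 40, 38), (7, 32, 40, 38)}
Taking the union: {(15, 26, 33, 19), (16, 32, 40, 26), (17, 23, 5, 5), (19, 19, 38, 11), (23, 18, 17, 32), (26, 8, 9, 4), (28, 13, 34, 9), (28, 3, 23, 34), (31, 32, 40, 8), (7, 11, 40, 38), (7, 32, 40, 38)}
Projecting to C, B, F: {(11, 38, 40), (13, 9, 34), (18, 32, 17), (19, 11, 38), (23, 5, 5), (26, 19, 33), (3, 34, 23), (32, 26, 40), (32, 38, 40), (32, 8, 40), (8, 4, 9)}

{(11, 38, 40), (13, 9, 34), (18, 32, 17), (19, 11, 38), (23, 5, 5), (26, 19, 33), (3, 34, 23), (32, 26, 40), (32, 38, 40), (32, 8, 40), (8, 4, 9)}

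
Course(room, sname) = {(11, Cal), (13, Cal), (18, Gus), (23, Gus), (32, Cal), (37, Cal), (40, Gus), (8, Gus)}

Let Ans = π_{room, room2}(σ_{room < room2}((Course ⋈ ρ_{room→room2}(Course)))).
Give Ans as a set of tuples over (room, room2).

ρ[room→room2]: schema becomes (room2, sname); tuples unchanged.
Natural join on sname: {(11, Cal, 11), (11, Cal, 13), (11, Cal, 32), (11, Cal, 37), (13, Cal, 11), (13, Cal, 13), (13, Cal, 32), (13, Cal, 37), (18, Gus, 18), (18, Gus, 23), (18, Gus, 40), (18, Gus, 8), (23, Gus, 18), (23, Gus, 23), (23, Gus, 40), (23, Gus, 8), (32, Cal, 11), (32, Cal, 13), (32, Cal, 32), (32, Cal, 37), (37, Cal, 11), (37, Cal, 13), (37, Cal, 32), (37, Cal, 37), (40, Gus, 18), (40, Gus, 23), (40, Gus, 40), (40, Gus, 8), (8, Gus, 18), (8, Gus, 23), (8, Gus, 40), (8, Gus, 8)}
Filtering on room < room2 leaves {(11, Cal, 13), (11, Cal, 32), (11, Cal, 37), (13, Cal, 32), (13, Cal, 37), (18, Gus, 23), (18, Gus, 40), (23, Gus, 40), (32, Cal, 37), (8, Gus, 18), (8, Gus, 23), (8, Gus, 40)}.
π[room, room2]: project onto (room, room2) → {(11, 13), (11, 32), (11, 37), (13, 32), (13, 37), (18, 23), (18, 40), (23, 40), (32, 37), (8, 18), (8, 23), (8, 40)}

{(11, 13), (11, 32), (11, 37), (13, 32), (13, 37), (18, 23), (18, 40), (23, 40), (32, 37), (8, 18), (8, 23), (8, 40)}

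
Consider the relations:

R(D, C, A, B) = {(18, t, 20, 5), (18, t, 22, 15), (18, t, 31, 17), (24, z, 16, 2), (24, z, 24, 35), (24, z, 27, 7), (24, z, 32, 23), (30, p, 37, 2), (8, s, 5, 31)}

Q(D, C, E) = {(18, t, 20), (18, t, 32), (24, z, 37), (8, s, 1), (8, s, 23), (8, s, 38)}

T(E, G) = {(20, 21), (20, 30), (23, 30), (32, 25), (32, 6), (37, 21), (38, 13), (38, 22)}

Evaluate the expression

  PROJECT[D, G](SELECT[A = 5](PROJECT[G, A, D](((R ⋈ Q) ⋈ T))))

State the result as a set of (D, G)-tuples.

{(8, 13), (8, 22), (8, 30)}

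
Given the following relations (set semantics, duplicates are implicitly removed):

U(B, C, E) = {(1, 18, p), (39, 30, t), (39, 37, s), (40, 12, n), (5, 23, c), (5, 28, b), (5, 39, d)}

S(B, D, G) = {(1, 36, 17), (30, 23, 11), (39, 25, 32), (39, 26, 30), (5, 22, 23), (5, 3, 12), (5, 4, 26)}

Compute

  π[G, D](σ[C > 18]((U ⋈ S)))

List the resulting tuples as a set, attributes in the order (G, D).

Natural join on B: {(1, 18, p, 36, 17), (39, 30, t, 25, 32), (39, 30, t, 26, 30), (39, 37, s, 25, 32), (39, 37, s, 26, 30), (5, 23, c, 22, 23), (5, 23, c, 3, 12), (5, 23, c, 4, 26), (5, 28, b, 22, 23), (5, 28, b, 3, 12), (5, 28, b, 4, 26), (5, 39, d, 22, 23), (5, 39, d, 3, 12), (5, 39, d, 4, 26)}
σ[C > 18]: keep tuples satisfying C > 18 → {(39, 30, t, 25, 32), (39, 30, t, 26, 30), (39, 37, s, 25, 32), (39, 37, s, 26, 30), (5, 23, c, 22, 23), (5, 23, c, 3, 12), (5, 23, c, 4, 26), (5, 28, b, 22, 23), (5, 28, b, 3, 12), (5, 28, b, 4, 26), (5, 39, d, 22, 23), (5, 39, d, 3, 12), (5, 39, d, 4, 26)}
Projecting to G, D (8 duplicate(s) eliminated): {(12, 3), (23, 22), (26, 4), (30, 26), (32, 25)}

{(12, 3), (23, 22), (26, 4), (30, 26), (32, 25)}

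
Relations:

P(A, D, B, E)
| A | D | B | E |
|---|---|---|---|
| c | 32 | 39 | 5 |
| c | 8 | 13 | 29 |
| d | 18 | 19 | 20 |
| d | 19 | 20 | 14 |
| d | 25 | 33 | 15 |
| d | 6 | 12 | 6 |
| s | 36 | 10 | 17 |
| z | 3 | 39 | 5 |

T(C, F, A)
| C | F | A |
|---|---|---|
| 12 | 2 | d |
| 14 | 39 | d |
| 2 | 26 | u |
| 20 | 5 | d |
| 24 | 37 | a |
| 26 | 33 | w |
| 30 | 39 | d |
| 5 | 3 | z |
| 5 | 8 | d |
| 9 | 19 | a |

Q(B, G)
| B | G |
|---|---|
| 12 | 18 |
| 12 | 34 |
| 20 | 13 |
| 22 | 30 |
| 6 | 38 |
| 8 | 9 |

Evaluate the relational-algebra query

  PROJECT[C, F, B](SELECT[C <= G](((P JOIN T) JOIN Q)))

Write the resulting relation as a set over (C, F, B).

P ⋈ T (natural join on A): {(d, 18, 19, 20, 12, 2), (d, 18, 19, 20, 14, 39), (d, 18, 19, 20, 20, 5), (d, 18, 19, 20, 30, 39), (d, 18, 19, 20, 5, 8), (d, 19, 20, 14, 12, 2), (d, 19, 20, 14, 14, 39), (d, 19, 20, 14, 20, 5), (d, 19, 20, 14, 30, 39), (d, 19, 20, 14, 5, 8), (d, 25, 33, 15, 12, 2), (d, 25, 33, 15, 14, 39), (d, 25, 33, 15, 20, 5), (d, 25, 33, 15, 30, 39), (d, 25, 33, 15, 5, 8), (d, 6, 12, 6, 12, 2), (d, 6, 12, 6, 14, 39), (d, 6, 12, 6, 20, 5), (d, 6, 12, 6, 30, 39), (d, 6, 12, 6, 5, 8), (z, 3, 39, 5, 5, 3)}
(P JOIN T) ⋈ Q (natural join on B): {(d, 19, 20, 14, 12, 2, 13), (d, 19, 20, 14, 14, 39, 13), (d, 19, 20, 14, 20, 5, 13), (d, 19, 20, 14, 30, 39, 13), (d, 19, 20, 14, 5, 8, 13), (d, 6, 12, 6, 12, 2, 18), (d, 6, 12, 6, 12, 2, 34), (d, 6, 12, 6, 14, 39, 18), (d, 6, 12, 6, 14, 39, 34), (d, 6, 12, 6, 20, 5, 18), (d, 6, 12, 6, 20, 5, 34), (d, 6, 12, 6, 30, 39, 18), (d, 6, 12, 6, 30, 39, 34), (d, 6, 12, 6, 5, 8, 18), (d, 6, 12, 6, 5, 8, 34)}
Filtering on C <= G leaves {(d, 19, 20, 14, 12, 2, 13), (d, 19, 20, 14, 5, 8, 13), (d, 6, 12, 6, 12, 2, 18), (d, 6, 12, 6, 12, 2, 34), (d, 6, 12, 6, 14, 39, 18), (d, 6, 12, 6, 14, 39, 34), (d, 6, 12, 6, 20, 5, 34), (d, 6, 12, 6, 30, 39, 34), (d, 6, 12, 6, 5, 8, 18), (d, 6, 12, 6, 5, 8, 34)}.
π[C, F, B]: project onto (C, F, B) (3 duplicate(s) eliminated) → {(12, 2, 12), (12, 2, 20), (14, 39, 12), (20, 5, 12), (30, 39, 12), (5, 8, 12), (5, 8, 20)}

{(12, 2, 12), (12, 2, 20), (14, 39, 12), (20, 5, 12), (30, 39, 12), (5, 8, 12), (5, 8, 20)}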